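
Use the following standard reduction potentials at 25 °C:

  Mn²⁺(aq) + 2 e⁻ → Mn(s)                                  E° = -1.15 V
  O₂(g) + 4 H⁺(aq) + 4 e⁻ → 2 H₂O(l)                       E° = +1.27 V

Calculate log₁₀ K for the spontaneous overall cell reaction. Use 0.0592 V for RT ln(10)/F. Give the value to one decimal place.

163.5

Cathode: O₂/H₂O; anode: Mn²⁺/Mn. E°cell = +2.42 V, n = 4.
log K = nE°cell / 0.0592 = (4)(+2.42) / 0.0592 = 163.5.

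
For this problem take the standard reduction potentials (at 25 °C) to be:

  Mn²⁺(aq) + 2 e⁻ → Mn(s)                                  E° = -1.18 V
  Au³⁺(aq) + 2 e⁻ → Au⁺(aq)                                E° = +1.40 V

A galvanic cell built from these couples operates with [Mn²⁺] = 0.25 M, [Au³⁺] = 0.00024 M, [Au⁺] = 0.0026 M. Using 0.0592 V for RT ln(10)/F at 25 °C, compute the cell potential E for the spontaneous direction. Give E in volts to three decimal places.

Au³⁺/Au⁺ is the cathode (higher E°), Mn²⁺/Mn the anode: E°cell = +1.40 − (-1.18) = +2.58 V, n = 2.
Overall: Au³⁺(aq) + Mn(s) → Au⁺(aq) + Mn²⁺(aq)
Q = [Au⁺]·[Mn²⁺] / ([Au³⁺]); log Q = 0.433.
E = E° − (0.0592/n) log Q = +2.58 − (0.0592/2)(0.433) = +2.567 V.

+2.567 V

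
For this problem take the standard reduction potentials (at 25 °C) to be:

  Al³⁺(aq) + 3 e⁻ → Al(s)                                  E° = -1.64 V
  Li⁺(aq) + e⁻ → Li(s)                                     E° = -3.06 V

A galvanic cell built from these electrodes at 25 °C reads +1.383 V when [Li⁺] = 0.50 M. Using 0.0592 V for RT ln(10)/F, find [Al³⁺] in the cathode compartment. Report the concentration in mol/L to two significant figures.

0.0017 M

Al³⁺/Al is the cathode, Li⁺/Li the anode: E°cell = +1.42 V, n = 3.
Overall reaction: Al³⁺(aq) + 3 Li(s) → Al(s) + 3 Li⁺(aq); Q = [Li⁺]^3/[Al³⁺]^1.
From E = E° − (0.0592/n) log Q: log Q = (E° − E)·n/0.0592 = (+1.42 − (+1.383))·3/0.0592 = 1.8750.
So 1·log[Al³⁺] = 3·log(0.5) − log Q = -0.9031 − (1.8750) = -2.7781; [Al³⁺] = 10^(-2.7781) ≈ 0.0017 M.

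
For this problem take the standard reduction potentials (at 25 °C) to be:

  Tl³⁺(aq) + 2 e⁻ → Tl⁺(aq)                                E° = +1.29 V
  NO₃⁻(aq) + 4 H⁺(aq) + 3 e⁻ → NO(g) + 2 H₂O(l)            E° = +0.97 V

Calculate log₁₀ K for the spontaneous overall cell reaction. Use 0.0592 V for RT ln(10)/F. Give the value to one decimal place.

32.4

Cathode: Tl³⁺/Tl⁺; anode: NO₃⁻/NO. E°cell = +0.32 V, n = 6.
log K = nE°cell / 0.0592 = (6)(+0.32) / 0.0592 = 32.4.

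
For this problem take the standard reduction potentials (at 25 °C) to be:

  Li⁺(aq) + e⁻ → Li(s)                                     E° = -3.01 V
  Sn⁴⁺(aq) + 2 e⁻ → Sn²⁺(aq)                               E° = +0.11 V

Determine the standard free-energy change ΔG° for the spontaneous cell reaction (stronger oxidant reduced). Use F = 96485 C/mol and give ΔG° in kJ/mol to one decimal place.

-602.1 kJ/mol

Sn⁴⁺/Sn²⁺ (E° = +0.11 V) is the cathode; Li⁺/Li (E° = -3.01 V) is the anode, so E°cell = +3.12 V.
Balancing electrons gives n = 2 (lcm of 2 and 1).
ΔG° = −nFE° = −(2)(96485)(+3.12) = -602,066 J = -602.1 kJ/mol.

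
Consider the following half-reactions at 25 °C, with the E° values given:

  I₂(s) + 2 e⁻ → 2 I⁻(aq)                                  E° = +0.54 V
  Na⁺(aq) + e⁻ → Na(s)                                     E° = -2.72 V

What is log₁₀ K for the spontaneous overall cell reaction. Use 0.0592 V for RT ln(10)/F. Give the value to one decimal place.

110.1

Cathode: I₂/I⁻; anode: Na⁺/Na. E°cell = +3.26 V, n = 2.
log K = nE°cell / 0.0592 = (2)(+3.26) / 0.0592 = 110.1.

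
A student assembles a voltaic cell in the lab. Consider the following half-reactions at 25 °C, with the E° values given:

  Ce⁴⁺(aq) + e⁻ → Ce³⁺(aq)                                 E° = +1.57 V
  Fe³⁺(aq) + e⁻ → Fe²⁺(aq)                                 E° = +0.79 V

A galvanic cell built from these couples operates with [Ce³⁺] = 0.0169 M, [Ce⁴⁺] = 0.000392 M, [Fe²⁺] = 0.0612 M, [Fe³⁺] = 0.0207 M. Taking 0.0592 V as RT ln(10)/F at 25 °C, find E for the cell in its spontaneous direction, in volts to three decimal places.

Ce⁴⁺/Ce³⁺ is the cathode (higher E°), Fe³⁺/Fe²⁺ the anode: E°cell = +1.57 − (+0.79) = +0.78 V, n = 1.
Overall: Ce⁴⁺(aq) + Fe²⁺(aq) → Ce³⁺(aq) + Fe³⁺(aq)
Q = [Ce³⁺]·[Fe³⁺] / ([Ce⁴⁺]·[Fe²⁺]); log Q = 1.164.
E = E° − (0.0592/n) log Q = +0.78 − (0.0592/1)(1.164) = +0.711 V.

+0.711 V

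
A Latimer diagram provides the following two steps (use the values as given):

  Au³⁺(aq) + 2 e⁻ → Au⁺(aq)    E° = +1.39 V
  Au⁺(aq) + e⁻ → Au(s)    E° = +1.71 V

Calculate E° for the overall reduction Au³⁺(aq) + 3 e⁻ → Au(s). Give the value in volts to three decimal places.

+1.497 V

Since ΔG° = −nFE° is additive over sequential reductions, n₃E°₃ = n₁E°₁ + n₂E°₂.
E°₃ = (2×+1.39 + 1×+1.71) / 3 = (+4.490) / 3 = +1.497 V.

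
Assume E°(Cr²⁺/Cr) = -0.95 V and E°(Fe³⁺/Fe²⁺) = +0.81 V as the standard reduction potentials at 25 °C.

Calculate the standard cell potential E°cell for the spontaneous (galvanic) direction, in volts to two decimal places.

The Fe³⁺/Fe²⁺ couple has the higher reduction potential, so it is the cathode; Cr²⁺/Cr is oxidised at the anode.
E°cell = E°(cathode) − E°(anode) = (+0.81) − (-0.95) = +1.76 V.

+1.76 V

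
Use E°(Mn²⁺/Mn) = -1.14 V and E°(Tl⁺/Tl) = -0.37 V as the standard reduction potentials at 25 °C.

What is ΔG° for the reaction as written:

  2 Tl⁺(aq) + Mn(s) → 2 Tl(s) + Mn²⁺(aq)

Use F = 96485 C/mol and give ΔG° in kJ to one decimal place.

As written, Tl⁺/Tl is reduced (cathode) and Mn²⁺/Mn is oxidised (anode), so E°cell = (-0.37) − (-1.14) = +0.77 V.
Balancing electrons gives n = 2.
ΔG° = −nFE° = −(2)(96485)(+0.77) = -148,587 J = -148.6 kJ.

-148.6 kJ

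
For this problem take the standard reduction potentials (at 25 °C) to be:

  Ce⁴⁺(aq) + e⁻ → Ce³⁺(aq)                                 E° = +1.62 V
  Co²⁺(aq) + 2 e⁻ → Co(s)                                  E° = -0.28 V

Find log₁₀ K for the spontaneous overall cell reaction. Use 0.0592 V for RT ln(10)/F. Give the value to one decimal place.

Cathode: Ce⁴⁺/Ce³⁺; anode: Co²⁺/Co. E°cell = +1.90 V, n = 2.
log K = nE°cell / 0.0592 = (2)(+1.90) / 0.0592 = 64.2.

64.2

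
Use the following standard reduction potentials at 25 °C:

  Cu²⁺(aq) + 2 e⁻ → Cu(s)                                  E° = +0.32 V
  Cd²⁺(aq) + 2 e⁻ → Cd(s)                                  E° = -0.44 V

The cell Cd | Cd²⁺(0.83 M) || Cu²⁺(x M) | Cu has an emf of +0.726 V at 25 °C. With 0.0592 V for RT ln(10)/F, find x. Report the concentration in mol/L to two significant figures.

Cu²⁺/Cu is the cathode, Cd²⁺/Cd the anode: E°cell = +0.76 V, n = 2.
Overall reaction: Cu²⁺(aq) + Cd(s) → Cu(s) + Cd²⁺(aq); Q = [Cd²⁺]^1/[Cu²⁺]^1.
From E = E° − (0.0592/n) log Q: log Q = (E° − E)·n/0.0592 = (+0.76 − (+0.726))·2/0.0592 = 1.1486.
So 1·log[Cu²⁺] = 1·log(0.83) − log Q = -0.0809 − (1.1486) = -1.2295; [Cu²⁺] = 10^(-1.2295) ≈ 0.059 M.

0.059 M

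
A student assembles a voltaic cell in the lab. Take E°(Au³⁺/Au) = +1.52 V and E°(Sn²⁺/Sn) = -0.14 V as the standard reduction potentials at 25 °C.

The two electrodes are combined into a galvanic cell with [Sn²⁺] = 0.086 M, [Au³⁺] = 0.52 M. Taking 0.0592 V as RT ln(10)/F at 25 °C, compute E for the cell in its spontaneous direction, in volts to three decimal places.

Au³⁺/Au is the cathode (higher E°), Sn²⁺/Sn the anode: E°cell = +1.52 − (-0.14) = +1.66 V, n = 6.
Overall: 2 Au³⁺(aq) + 3 Sn(s) → 2 Au(s) + 3 Sn²⁺(aq)
Q = [Sn²⁺]^3 / ([Au³⁺]^2); log Q = -2.629.
E = E° − (0.0592/n) log Q = +1.66 − (0.0592/6)(-2.629) = +1.686 V.

+1.686 V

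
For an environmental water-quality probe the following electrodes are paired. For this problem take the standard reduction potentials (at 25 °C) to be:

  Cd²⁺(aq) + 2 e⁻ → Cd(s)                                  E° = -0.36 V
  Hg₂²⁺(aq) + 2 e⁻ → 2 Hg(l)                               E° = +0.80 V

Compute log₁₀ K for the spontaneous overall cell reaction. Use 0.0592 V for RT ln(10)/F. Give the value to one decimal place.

Cathode: Hg₂²⁺/Hg; anode: Cd²⁺/Cd. E°cell = +1.16 V, n = 2.
log K = nE°cell / 0.0592 = (2)(+1.16) / 0.0592 = 39.2.

39.2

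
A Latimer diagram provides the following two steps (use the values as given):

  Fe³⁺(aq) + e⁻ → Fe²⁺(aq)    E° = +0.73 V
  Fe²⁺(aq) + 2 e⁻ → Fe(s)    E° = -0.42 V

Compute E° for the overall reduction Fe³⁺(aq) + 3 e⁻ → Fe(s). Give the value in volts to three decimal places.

-0.037 V

Adding the free-energy changes (−nFE°) of the two steps gives −n₃FE°₃ = −n₁FE°₁ − n₂FE°₂.
E°₃ = (1×+0.73 + 2×-0.42) / 3 = (-0.110) / 3 = -0.037 V.
E° values themselves are not directly additive — weighting by electron count is essential.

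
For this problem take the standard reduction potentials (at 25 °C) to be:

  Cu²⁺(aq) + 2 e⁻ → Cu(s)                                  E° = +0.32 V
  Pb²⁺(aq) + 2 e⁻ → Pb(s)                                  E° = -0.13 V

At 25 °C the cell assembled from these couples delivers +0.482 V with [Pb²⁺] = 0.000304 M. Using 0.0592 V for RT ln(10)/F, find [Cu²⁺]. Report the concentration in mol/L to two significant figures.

0.0037 M

Cu²⁺/Cu is the cathode, Pb²⁺/Pb the anode: E°cell = +0.45 V, n = 2.
Overall reaction: Cu²⁺(aq) + Pb(s) → Cu(s) + Pb²⁺(aq); Q = [Pb²⁺]^1/[Cu²⁺]^1.
From E = E° − (0.0592/n) log Q: log Q = (E° − E)·n/0.0592 = (+0.45 − (+0.482))·2/0.0592 = -1.0811.
So 1·log[Cu²⁺] = 1·log(0.000304) − log Q = -3.5171 − (-1.0811) = -2.4360; [Cu²⁺] = 10^(-2.4360) ≈ 0.0037 M.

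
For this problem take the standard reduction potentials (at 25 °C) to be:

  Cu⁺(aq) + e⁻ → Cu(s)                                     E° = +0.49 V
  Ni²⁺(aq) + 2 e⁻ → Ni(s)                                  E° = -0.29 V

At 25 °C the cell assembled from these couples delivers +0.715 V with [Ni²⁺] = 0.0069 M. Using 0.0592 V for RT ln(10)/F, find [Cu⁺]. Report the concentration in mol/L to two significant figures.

0.0066 M

Cu⁺/Cu is the cathode, Ni²⁺/Ni the anode: E°cell = +0.78 V, n = 2.
Overall reaction: 2 Cu⁺(aq) + Ni(s) → 2 Cu(s) + Ni²⁺(aq); Q = [Ni²⁺]^1/[Cu⁺]^2.
From E = E° − (0.0592/n) log Q: log Q = (E° − E)·n/0.0592 = (+0.78 − (+0.715))·2/0.0592 = 2.1959.
So 2·log[Cu⁺] = 1·log(0.0069) − log Q = -2.1612 − (2.1959) = -4.3571; log[Cu⁺] = -4.3571 / 2 = -2.1785; [Cu⁺] = 10^(-2.1785) ≈ 0.0066 M.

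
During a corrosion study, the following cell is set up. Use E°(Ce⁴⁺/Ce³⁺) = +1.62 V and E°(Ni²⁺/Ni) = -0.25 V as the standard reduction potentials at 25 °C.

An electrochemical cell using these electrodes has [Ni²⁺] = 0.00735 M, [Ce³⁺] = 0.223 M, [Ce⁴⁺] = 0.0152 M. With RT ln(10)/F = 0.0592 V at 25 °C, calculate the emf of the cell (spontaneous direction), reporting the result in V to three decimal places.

+1.864 V

Ce⁴⁺/Ce³⁺ is the cathode (higher E°), Ni²⁺/Ni the anode: E°cell = +1.62 − (-0.25) = +1.87 V, n = 2.
Overall: 2 Ce⁴⁺(aq) + Ni(s) → 2 Ce³⁺(aq) + Ni²⁺(aq)
Q = [Ce³⁺]^2·[Ni²⁺] / ([Ce⁴⁺]^2); log Q = 0.199.
E = E° − (0.0592/n) log Q = +1.87 − (0.0592/2)(0.199) = +1.864 V.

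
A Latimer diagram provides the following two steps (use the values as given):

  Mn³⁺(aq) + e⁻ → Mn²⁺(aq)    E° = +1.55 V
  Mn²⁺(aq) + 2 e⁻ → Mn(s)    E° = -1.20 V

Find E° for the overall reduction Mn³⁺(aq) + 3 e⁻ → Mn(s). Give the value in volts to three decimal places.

Standard free energies of sequential steps add: ΔG°₃ = ΔG°₁ + ΔG°₂, so n₃E°₃ = n₁E°₁ + n₂E°₂.
E°₃ = (1×+1.55 + 2×-1.20) / 3 = (-0.850) / 3 = -0.283 V.

-0.283 V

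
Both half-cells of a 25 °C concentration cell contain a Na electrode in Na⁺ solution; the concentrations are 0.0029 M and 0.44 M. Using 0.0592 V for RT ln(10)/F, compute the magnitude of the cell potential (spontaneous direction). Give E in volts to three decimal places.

+0.129 V

For a concentration cell E°cell = 0. The 0.44 M side is the cathode (reduction is favoured where [Na⁺] is higher).
With n = 1, E = −(0.0592/1) log([Na⁺]ₐₙ/[Na⁺]꜀ₐₜ) = −(0.0592/1) log(0.0029/0.44) = −(0.0592/1)(-2.181) = +0.129 V.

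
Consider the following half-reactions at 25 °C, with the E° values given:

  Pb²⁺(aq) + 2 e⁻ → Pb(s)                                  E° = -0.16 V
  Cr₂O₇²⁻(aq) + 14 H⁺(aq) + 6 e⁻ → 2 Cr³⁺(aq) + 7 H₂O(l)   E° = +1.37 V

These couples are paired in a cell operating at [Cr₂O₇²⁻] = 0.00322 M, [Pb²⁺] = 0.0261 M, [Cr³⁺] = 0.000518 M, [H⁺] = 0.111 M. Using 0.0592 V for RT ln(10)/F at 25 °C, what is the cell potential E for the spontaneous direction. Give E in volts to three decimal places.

Cr₂O₇²⁻/Cr³⁺ is the cathode (higher E°), Pb²⁺/Pb the anode: E°cell = +1.37 − (-0.16) = +1.53 V, n = 6.
Overall: Cr₂O₇²⁻(aq) + 14 H⁺(aq) + 3 Pb(s) → 2 Cr³⁺(aq) + 7 H₂O(l) + 3 Pb²⁺(aq)
Q = [Cr³⁺]^2·[Pb²⁺]^3 / ([Cr₂O₇²⁻]·[H⁺]^14); log Q = 4.536.
E = E° − (0.0592/n) log Q = +1.53 − (0.0592/6)(4.536) = +1.485 V.

+1.485 V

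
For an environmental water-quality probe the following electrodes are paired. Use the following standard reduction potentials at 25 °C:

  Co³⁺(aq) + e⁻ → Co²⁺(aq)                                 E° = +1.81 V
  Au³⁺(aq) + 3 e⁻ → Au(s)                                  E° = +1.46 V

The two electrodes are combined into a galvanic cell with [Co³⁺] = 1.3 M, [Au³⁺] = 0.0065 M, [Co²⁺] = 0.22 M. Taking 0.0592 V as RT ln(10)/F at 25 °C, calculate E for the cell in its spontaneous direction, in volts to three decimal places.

Co³⁺/Co²⁺ is the cathode (higher E°), Au³⁺/Au the anode: E°cell = +1.81 − (+1.46) = +0.35 V, n = 3.
Overall: 3 Co³⁺(aq) + Au(s) → 3 Co²⁺(aq) + Au³⁺(aq)
Q = [Co²⁺]^3·[Au³⁺] / ([Co³⁺]^3); log Q = -4.502.
E = E° − (0.0592/n) log Q = +0.35 − (0.0592/3)(-4.502) = +0.439 V.

+0.439 V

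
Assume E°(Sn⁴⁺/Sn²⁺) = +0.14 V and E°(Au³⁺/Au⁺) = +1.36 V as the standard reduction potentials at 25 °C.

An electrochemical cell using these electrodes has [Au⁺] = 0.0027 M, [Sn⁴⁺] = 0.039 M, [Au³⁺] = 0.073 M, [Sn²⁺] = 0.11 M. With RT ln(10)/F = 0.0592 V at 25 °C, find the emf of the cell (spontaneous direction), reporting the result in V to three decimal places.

Au³⁺/Au⁺ is the cathode (higher E°), Sn⁴⁺/Sn²⁺ the anode: E°cell = +1.36 − (+0.14) = +1.22 V, n = 2.
Overall: Au³⁺(aq) + Sn²⁺(aq) → Au⁺(aq) + Sn⁴⁺(aq)
Q = [Au⁺]·[Sn⁴⁺] / ([Au³⁺]·[Sn²⁺]); log Q = -1.882.
E = E° − (0.0592/n) log Q = +1.22 − (0.0592/2)(-1.882) = +1.276 V.

+1.276 V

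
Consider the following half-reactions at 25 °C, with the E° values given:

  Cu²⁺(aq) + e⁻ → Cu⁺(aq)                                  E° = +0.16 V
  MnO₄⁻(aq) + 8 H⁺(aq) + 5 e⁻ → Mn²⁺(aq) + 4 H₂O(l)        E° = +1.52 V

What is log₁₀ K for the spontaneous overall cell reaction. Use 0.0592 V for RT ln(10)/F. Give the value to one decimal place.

114.9

Cathode: MnO₄⁻/Mn²⁺; anode: Cu²⁺/Cu⁺. E°cell = +1.36 V, n = 5.
log K = nE°cell / 0.0592 = (5)(+1.36) / 0.0592 = 114.9.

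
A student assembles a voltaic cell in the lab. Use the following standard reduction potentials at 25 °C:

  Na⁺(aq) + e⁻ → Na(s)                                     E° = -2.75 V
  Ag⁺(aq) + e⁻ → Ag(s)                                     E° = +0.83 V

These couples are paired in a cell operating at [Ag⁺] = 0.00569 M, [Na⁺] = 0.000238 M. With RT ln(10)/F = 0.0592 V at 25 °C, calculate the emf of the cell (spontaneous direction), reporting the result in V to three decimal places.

+3.662 V

Ag⁺/Ag is the cathode (higher E°), Na⁺/Na the anode: E°cell = +0.83 − (-2.75) = +3.58 V, n = 1.
Overall: Ag⁺(aq) + Na(s) → Ag(s) + Na⁺(aq)
Q = [Na⁺] / ([Ag⁺]); log Q = -1.379.
E = E° − (0.0592/n) log Q = +3.58 − (0.0592/1)(-1.379) = +3.662 V.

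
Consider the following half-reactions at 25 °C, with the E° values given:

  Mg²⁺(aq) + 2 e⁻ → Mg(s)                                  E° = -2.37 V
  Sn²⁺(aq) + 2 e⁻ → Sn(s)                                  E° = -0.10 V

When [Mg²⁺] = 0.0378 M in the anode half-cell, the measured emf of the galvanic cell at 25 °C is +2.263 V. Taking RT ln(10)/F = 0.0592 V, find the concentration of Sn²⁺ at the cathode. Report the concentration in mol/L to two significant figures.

0.022 M

Sn²⁺/Sn is the cathode, Mg²⁺/Mg the anode: E°cell = +2.27 V, n = 2.
Overall reaction: Sn²⁺(aq) + Mg(s) → Sn(s) + Mg²⁺(aq); Q = [Mg²⁺]^1/[Sn²⁺]^1.
From E = E° − (0.0592/n) log Q: log Q = (E° − E)·n/0.0592 = (+2.27 − (+2.263))·2/0.0592 = 0.2365.
So 1·log[Sn²⁺] = 1·log(0.0378) − log Q = -1.4225 − (0.2365) = -1.6590; [Sn²⁺] = 10^(-1.6590) ≈ 0.022 M.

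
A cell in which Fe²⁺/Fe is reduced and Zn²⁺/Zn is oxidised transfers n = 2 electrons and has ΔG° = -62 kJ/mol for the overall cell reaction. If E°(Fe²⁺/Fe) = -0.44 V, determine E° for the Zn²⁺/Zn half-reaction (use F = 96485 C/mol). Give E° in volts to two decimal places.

-0.76 V

E°cell = −ΔG°/(nF) = −(-62×10³)/((2)(96485)) = +0.321 V.
Since Fe²⁺/Fe is the cathode and Zn²⁺/Zn the anode, E°cell = E°(Fe²⁺/Fe) − E°(Zn²⁺/Zn).
So E°(Zn²⁺/Zn) = E°(Fe²⁺/Fe) − E°cell = (-0.44) − (+0.321) = -0.76 V.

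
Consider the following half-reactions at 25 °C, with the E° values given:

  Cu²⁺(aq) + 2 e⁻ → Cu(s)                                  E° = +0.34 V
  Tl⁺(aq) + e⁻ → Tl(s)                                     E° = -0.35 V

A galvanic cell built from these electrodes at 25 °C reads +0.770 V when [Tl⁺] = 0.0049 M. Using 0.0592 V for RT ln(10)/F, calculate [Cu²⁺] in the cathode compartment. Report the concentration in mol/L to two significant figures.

0.012 M

Cu²⁺/Cu is the cathode, Tl⁺/Tl the anode: E°cell = +0.69 V, n = 2.
Overall reaction: Cu²⁺(aq) + 2 Tl(s) → Cu(s) + 2 Tl⁺(aq); Q = [Tl⁺]^2/[Cu²⁺]^1.
From E = E° − (0.0592/n) log Q: log Q = (E° − E)·n/0.0592 = (+0.69 − (+0.770))·2/0.0592 = -2.7027.
So 1·log[Cu²⁺] = 2·log(0.0049) − log Q = -4.6196 − (-2.7027) = -1.9169; [Cu²⁺] = 10^(-1.9169) ≈ 0.012 M.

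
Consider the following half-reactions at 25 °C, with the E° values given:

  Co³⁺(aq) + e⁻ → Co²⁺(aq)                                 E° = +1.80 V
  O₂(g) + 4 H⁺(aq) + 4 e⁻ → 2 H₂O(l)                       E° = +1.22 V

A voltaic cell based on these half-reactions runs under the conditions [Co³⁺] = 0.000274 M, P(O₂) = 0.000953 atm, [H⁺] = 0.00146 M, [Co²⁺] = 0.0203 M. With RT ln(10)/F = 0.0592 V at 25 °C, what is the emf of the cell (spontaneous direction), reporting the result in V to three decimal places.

+0.682 V

Co³⁺/Co²⁺ is the cathode (higher E°), O₂/H₂O the anode: E°cell = +1.80 − (+1.22) = +0.58 V, n = 4.
Overall: 4 Co³⁺(aq) + 2 H₂O(l) → 4 Co²⁺(aq) + O₂(g) + 4 H⁺(aq)
Q = [Co²⁺]^4·P(O₂)·[H⁺]^4 / ([Co³⁺]^4); log Q = -6.885.
E = E° − (0.0592/n) log Q = +0.58 − (0.0592/4)(-6.885) = +0.682 V.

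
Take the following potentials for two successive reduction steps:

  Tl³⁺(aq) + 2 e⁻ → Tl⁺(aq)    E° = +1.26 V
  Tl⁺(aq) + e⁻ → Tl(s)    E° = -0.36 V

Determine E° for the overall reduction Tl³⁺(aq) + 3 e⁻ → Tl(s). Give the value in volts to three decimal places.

Since ΔG° = −nFE° is additive over sequential reductions, n₃E°₃ = n₁E°₁ + n₂E°₂.
E°₃ = (2×+1.26 + 1×-0.36) / 3 = (+2.160) / 3 = +0.720 V.

+0.720 V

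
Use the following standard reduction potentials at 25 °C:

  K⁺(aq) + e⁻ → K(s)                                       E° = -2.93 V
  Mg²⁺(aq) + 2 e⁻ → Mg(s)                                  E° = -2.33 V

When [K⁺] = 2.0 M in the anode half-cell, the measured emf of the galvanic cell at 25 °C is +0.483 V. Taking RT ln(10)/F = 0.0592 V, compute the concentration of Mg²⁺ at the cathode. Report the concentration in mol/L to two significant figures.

0.00045 M

Mg²⁺/Mg is the cathode, K⁺/K the anode: E°cell = +0.60 V, n = 2.
Overall reaction: Mg²⁺(aq) + 2 K(s) → Mg(s) + 2 K⁺(aq); Q = [K⁺]^2/[Mg²⁺]^1.
From E = E° − (0.0592/n) log Q: log Q = (E° − E)·n/0.0592 = (+0.60 − (+0.483))·2/0.0592 = 3.9527.
So 1·log[Mg²⁺] = 2·log(2) − log Q = 0.6021 − (3.9527) = -3.3506; [Mg²⁺] = 10^(-3.3506) ≈ 0.00045 M.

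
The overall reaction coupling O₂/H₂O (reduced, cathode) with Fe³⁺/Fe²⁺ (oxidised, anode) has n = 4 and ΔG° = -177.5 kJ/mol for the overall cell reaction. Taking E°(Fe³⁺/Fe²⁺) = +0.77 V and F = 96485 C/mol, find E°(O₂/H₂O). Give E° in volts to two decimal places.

+1.23 V

E°cell = −ΔG°/(nF) = −(-177.5×10³)/((4)(96485)) = +0.460 V.
Since O₂/H₂O is the cathode and Fe³⁺/Fe²⁺ the anode, E°cell = E°(O₂/H₂O) − E°(Fe³⁺/Fe²⁺).
So E°(O₂/H₂O) = E°cell + E°(Fe³⁺/Fe²⁺) = +0.460 + (+0.77) = +1.23 V.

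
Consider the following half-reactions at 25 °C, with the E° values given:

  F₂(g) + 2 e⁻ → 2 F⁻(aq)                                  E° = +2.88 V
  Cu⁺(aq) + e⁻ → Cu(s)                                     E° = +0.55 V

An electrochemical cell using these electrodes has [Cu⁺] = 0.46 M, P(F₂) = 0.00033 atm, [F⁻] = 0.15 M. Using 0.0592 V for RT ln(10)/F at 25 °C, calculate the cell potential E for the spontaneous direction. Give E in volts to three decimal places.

+2.296 V

F₂/F⁻ is the cathode (higher E°), Cu⁺/Cu the anode: E°cell = +2.88 − (+0.55) = +2.33 V, n = 2.
Overall: F₂(g) + 2 Cu(s) → 2 F⁻(aq) + 2 Cu⁺(aq)
Q = [F⁻]^2·[Cu⁺]^2 / (P(F₂)); log Q = 1.159.
E = E° − (0.0592/n) log Q = +2.33 − (0.0592/2)(1.159) = +2.296 V.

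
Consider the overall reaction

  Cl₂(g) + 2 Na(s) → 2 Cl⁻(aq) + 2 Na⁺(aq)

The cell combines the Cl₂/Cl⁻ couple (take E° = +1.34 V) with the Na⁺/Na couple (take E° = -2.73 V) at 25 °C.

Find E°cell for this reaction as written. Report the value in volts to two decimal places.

+4.07 V

The Cl₂/Cl⁻ couple has the higher reduction potential, so it is the cathode; Na⁺/Na is oxidised at the anode.
E°cell = E°(cathode) − E°(anode) = (+1.34) − (-2.73) = +4.07 V.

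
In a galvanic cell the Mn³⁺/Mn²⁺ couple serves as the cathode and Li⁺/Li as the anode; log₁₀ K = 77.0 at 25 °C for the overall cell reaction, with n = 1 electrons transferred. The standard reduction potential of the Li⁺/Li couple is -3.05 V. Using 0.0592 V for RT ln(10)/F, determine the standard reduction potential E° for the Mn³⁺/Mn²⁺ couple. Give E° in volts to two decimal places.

E°cell = (0.0592/n)·log K = (0.0592/1)(77.0) = +4.558 V.
Since Mn³⁺/Mn²⁺ is the cathode and Li⁺/Li the anode, E°cell = E°(Mn³⁺/Mn²⁺) − E°(Li⁺/Li).
So E°(Mn³⁺/Mn²⁺) = E°cell + E°(Li⁺/Li) = +4.558 + (-3.05) = +1.51 V.

+1.51 V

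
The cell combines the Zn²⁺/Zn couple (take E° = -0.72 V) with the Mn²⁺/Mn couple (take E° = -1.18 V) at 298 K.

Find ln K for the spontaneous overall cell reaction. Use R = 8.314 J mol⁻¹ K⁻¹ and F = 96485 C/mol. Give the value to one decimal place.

Cathode: Zn²⁺/Zn; anode: Mn²⁺/Mn. E°cell = (-0.72) − (-1.18) = +0.46 V, with n = 2.
ΔG° = −nFE° = −RT ln K, so ln K = nFE°/(RT) = (2)(96485)(+0.46) / ((8.314)(298)) = 35.828.

35.8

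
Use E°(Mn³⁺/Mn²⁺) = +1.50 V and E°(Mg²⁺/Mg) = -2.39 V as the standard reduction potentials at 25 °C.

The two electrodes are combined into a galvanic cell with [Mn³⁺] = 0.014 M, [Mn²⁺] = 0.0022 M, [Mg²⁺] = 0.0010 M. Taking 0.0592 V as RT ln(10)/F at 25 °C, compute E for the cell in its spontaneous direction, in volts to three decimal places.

+4.026 V

Mn³⁺/Mn²⁺ is the cathode (higher E°), Mg²⁺/Mg the anode: E°cell = +1.50 − (-2.39) = +3.89 V, n = 2.
Overall: 2 Mn³⁺(aq) + Mg(s) → 2 Mn²⁺(aq) + Mg²⁺(aq)
Q = [Mn²⁺]^2·[Mg²⁺] / ([Mn³⁺]^2); log Q = -4.607.
E = E° − (0.0592/n) log Q = +3.89 − (0.0592/2)(-4.607) = +4.026 V.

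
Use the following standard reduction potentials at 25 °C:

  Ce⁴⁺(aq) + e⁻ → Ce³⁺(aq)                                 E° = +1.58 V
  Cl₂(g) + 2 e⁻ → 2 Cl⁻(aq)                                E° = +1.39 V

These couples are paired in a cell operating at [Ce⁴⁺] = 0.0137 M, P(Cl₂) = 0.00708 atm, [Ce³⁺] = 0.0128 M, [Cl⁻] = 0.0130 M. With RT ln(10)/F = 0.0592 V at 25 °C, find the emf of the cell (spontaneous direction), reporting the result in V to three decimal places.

Ce⁴⁺/Ce³⁺ is the cathode (higher E°), Cl₂/Cl⁻ the anode: E°cell = +1.58 − (+1.39) = +0.19 V, n = 2.
Overall: 2 Ce⁴⁺(aq) + 2 Cl⁻(aq) → 2 Ce³⁺(aq) + Cl₂(g)
Q = [Ce³⁺]^2·P(Cl₂) / ([Ce⁴⁺]^2·[Cl⁻]^2); log Q = 1.563.
E = E° − (0.0592/n) log Q = +0.19 − (0.0592/2)(1.563) = +0.144 V.

+0.144 V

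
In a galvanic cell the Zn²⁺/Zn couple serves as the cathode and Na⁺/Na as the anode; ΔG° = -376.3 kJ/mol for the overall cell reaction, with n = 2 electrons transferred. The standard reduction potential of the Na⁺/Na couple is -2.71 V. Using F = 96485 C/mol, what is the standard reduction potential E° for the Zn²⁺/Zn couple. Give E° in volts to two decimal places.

-0.76 V

E°cell = −ΔG°/(nF) = −(-376.3×10³)/((2)(96485)) = +1.950 V.
Since Zn²⁺/Zn is the cathode and Na⁺/Na the anode, E°cell = E°(Zn²⁺/Zn) − E°(Na⁺/Na).
So E°(Zn²⁺/Zn) = E°cell + E°(Na⁺/Na) = +1.950 + (-2.71) = -0.76 V.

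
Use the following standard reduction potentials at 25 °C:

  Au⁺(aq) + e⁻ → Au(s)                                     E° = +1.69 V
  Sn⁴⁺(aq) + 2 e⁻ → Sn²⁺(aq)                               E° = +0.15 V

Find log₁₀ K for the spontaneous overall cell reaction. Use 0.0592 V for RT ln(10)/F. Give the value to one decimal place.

52.0

Cathode: Au⁺/Au; anode: Sn⁴⁺/Sn²⁺. E°cell = +1.54 V, n = 2.
log K = nE°cell / 0.0592 = (2)(+1.54) / 0.0592 = 52.0.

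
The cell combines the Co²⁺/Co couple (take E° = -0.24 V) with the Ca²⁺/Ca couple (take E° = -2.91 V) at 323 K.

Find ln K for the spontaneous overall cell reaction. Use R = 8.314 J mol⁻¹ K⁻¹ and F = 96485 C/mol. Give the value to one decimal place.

191.9

Cathode: Co²⁺/Co; anode: Ca²⁺/Ca. E°cell = (-0.24) − (-2.91) = +2.67 V, with n = 2.
ΔG° = −nFE° = −RT ln K, so ln K = nFE°/(RT) = (2)(96485)(+2.67) / ((8.314)(323)) = 191.862.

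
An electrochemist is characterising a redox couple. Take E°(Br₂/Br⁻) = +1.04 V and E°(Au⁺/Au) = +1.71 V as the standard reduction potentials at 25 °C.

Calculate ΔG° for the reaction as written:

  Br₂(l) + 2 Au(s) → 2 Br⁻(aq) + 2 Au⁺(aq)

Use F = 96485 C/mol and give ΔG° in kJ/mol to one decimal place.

+129.3 kJ/mol

As written, Br₂/Br⁻ is reduced (cathode) and Au⁺/Au is oxidised (anode), so E°cell = (+1.04) − (+1.71) = -0.67 V.
Balancing electrons gives n = 2.
ΔG° = −nFE° = −(2)(96485)(-0.67) = 129,290 J = +129.3 kJ/mol.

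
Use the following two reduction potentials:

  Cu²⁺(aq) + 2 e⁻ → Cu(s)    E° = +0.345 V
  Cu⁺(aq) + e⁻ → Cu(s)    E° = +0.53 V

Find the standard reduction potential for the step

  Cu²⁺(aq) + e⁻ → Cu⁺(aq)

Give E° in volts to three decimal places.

Sequential free energies add, so n₃E°₃ = n₁E°₁ + n₂E°₂.
With n₃ = 2, and the known step contributing 1×(+0.53) V, the unknown satisfies 1·E° = 2×(+0.345) − 1×(+0.53) = +0.160.
E° = +0.160 / 1 = +0.160 V.

+0.160 V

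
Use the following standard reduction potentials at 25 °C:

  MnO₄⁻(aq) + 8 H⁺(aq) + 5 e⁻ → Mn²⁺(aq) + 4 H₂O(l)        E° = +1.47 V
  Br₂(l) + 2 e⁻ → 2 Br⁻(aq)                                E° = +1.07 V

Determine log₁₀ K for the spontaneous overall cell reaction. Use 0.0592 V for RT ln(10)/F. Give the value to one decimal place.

67.6

Cathode: MnO₄⁻/Mn²⁺; anode: Br₂/Br⁻. E°cell = +0.40 V, n = 10.
log K = nE°cell / 0.0592 = (10)(+0.40) / 0.0592 = 67.6.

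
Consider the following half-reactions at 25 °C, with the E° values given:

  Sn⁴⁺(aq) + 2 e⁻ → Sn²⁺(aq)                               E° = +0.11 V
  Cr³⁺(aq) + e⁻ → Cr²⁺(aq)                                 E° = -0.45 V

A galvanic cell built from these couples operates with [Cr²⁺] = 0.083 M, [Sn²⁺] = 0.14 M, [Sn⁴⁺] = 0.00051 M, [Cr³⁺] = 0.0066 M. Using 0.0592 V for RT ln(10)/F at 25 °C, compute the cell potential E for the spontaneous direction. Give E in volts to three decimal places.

Sn⁴⁺/Sn²⁺ is the cathode (higher E°), Cr³⁺/Cr²⁺ the anode: E°cell = +0.11 − (-0.45) = +0.56 V, n = 2.
Overall: Sn⁴⁺(aq) + 2 Cr²⁺(aq) → Sn²⁺(aq) + 2 Cr³⁺(aq)
Q = [Sn²⁺]·[Cr³⁺]^2 / ([Sn⁴⁺]·[Cr²⁺]^2); log Q = 0.239.
E = E° − (0.0592/n) log Q = +0.56 − (0.0592/2)(0.239) = +0.553 V.

+0.553 V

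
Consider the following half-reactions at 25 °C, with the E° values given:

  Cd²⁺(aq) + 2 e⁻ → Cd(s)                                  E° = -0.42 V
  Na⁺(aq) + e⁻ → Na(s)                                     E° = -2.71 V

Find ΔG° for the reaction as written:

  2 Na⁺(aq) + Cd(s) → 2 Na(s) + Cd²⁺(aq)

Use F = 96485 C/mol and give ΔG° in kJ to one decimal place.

As written, Na⁺/Na is reduced (cathode) and Cd²⁺/Cd is oxidised (anode), so E°cell = (-2.71) − (-0.42) = -2.29 V.
Balancing electrons gives n = 2.
ΔG° = −nFE° = −(2)(96485)(-2.29) = 441,901 J = +441.9 kJ.

+441.9 kJ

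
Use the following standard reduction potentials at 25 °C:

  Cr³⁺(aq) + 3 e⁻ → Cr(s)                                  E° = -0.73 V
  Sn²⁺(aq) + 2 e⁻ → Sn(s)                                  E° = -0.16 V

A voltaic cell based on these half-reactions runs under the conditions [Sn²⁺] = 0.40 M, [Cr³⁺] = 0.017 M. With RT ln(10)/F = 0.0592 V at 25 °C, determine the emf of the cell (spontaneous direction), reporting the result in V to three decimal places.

+0.593 V

Sn²⁺/Sn is the cathode (higher E°), Cr³⁺/Cr the anode: E°cell = -0.16 − (-0.73) = +0.57 V, n = 6.
Overall: 3 Sn²⁺(aq) + 2 Cr(s) → 3 Sn(s) + 2 Cr³⁺(aq)
Q = [Cr³⁺]^2 / ([Sn²⁺]^3); log Q = -2.345.
E = E° − (0.0592/n) log Q = +0.57 − (0.0592/6)(-2.345) = +0.593 V.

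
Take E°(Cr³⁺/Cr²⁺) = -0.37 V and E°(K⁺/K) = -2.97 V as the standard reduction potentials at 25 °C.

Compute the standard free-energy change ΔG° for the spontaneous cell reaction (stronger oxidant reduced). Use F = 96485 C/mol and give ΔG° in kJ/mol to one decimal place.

Cr³⁺/Cr²⁺ (E° = -0.37 V) is the cathode; K⁺/K (E° = -2.97 V) is the anode, so E°cell = +2.60 V.
Balancing electrons gives n = 1 (lcm of 1 and 1).
ΔG° = −nFE° = −(1)(96485)(+2.60) = -250,861 J = -250.9 kJ/mol.

-250.9 kJ/mol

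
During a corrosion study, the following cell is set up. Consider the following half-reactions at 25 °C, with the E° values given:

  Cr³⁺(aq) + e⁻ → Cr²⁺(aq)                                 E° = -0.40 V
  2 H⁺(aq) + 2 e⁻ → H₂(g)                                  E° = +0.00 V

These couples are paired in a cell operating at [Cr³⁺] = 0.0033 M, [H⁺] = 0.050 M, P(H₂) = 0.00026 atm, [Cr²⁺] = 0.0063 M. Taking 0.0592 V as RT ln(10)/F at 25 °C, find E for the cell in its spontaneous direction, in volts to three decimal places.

H⁺/H₂ is the cathode (higher E°), Cr³⁺/Cr²⁺ the anode: E°cell = +0.00 − (-0.40) = +0.40 V, n = 2.
Overall: 2 H⁺(aq) + 2 Cr²⁺(aq) → H₂(g) + 2 Cr³⁺(aq)
Q = P(H₂)·[Cr³⁺]^2 / ([H⁺]^2·[Cr²⁺]^2); log Q = -1.545.
E = E° − (0.0592/n) log Q = +0.40 − (0.0592/2)(-1.545) = +0.446 V.

+0.446 V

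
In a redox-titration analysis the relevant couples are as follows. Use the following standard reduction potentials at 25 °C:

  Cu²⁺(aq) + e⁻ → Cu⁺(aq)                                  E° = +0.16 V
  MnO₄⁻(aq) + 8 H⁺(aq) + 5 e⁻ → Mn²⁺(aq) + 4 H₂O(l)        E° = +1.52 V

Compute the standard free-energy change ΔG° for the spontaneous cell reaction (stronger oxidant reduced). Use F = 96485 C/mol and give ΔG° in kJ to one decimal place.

-656.1 kJ

MnO₄⁻/Mn²⁺ (E° = +1.52 V) is the cathode; Cu²⁺/Cu⁺ (E° = +0.16 V) is the anode, so E°cell = +1.36 V.
Balancing electrons gives n = 5 (lcm of 5 and 1).
ΔG° = −nFE° = −(5)(96485)(+1.36) = -656,098 J = -656.1 kJ.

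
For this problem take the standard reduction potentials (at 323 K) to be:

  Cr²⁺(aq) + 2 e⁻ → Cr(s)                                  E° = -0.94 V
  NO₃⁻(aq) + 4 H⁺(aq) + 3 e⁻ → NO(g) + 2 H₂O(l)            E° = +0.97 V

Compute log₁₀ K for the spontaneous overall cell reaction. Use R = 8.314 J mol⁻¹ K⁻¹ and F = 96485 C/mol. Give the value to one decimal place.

Cathode: NO₃⁻/NO; anode: Cr²⁺/Cr. E°cell = (+0.97) − (-0.94) = +1.91 V, with n = 6.
ΔG° = −nFE° = −RT ln K, so ln K = nFE°/(RT) = (6)(96485)(+1.91) / ((8.314)(323)) = 411.748.
log₁₀ K = 411.748 / ln 10 = 178.8.

178.8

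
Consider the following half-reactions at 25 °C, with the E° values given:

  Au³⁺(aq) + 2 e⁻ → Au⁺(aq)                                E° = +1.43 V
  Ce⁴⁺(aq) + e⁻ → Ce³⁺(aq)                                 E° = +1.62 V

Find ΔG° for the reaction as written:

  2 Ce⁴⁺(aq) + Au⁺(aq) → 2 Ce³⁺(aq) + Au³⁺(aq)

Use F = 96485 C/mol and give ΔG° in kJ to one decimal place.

-36.7 kJ

As written, Ce⁴⁺/Ce³⁺ is reduced (cathode) and Au³⁺/Au⁺ is oxidised (anode), so E°cell = (+1.62) − (+1.43) = +0.19 V.
Balancing electrons gives n = 2.
ΔG° = −nFE° = −(2)(96485)(+0.19) = -36,664 J = -36.7 kJ.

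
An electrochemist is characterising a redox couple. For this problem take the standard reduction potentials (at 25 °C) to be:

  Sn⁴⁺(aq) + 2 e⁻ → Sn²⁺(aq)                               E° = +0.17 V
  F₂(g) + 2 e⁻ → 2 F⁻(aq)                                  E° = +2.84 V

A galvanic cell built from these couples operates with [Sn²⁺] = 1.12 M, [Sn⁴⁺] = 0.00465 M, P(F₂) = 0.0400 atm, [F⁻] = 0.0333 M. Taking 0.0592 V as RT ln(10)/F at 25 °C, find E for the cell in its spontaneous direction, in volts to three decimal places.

F₂/F⁻ is the cathode (higher E°), Sn⁴⁺/Sn²⁺ the anode: E°cell = +2.84 − (+0.17) = +2.67 V, n = 2.
Overall: F₂(g) + Sn²⁺(aq) → 2 F⁻(aq) + Sn⁴⁺(aq)
Q = [F⁻]^2·[Sn⁴⁺] / (P(F₂)·[Sn²⁺]); log Q = -3.939.
E = E° − (0.0592/n) log Q = +2.67 − (0.0592/2)(-3.939) = +2.787 V.

+2.787 V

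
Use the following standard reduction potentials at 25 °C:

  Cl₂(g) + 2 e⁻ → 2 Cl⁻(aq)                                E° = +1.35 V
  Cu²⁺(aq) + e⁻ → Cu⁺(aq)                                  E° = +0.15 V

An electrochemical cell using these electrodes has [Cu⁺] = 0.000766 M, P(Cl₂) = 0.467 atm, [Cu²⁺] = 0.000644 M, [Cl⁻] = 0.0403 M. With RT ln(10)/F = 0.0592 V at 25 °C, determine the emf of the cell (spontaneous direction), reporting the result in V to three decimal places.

Cl₂/Cl⁻ is the cathode (higher E°), Cu²⁺/Cu⁺ the anode: E°cell = +1.35 − (+0.15) = +1.20 V, n = 2.
Overall: Cl₂(g) + 2 Cu⁺(aq) → 2 Cl⁻(aq) + 2 Cu²⁺(aq)
Q = [Cl⁻]^2·[Cu²⁺]^2 / (P(Cl₂)·[Cu⁺]^2); log Q = -2.609.
E = E° − (0.0592/n) log Q = +1.20 − (0.0592/2)(-2.609) = +1.277 V.

+1.277 V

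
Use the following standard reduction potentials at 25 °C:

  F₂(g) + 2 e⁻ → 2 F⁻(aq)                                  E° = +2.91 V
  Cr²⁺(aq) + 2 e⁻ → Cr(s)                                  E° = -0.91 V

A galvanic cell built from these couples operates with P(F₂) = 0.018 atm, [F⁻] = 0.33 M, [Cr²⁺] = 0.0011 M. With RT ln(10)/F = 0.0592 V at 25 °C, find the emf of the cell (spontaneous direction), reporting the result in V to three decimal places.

F₂/F⁻ is the cathode (higher E°), Cr²⁺/Cr the anode: E°cell = +2.91 − (-0.91) = +3.82 V, n = 2.
Overall: F₂(g) + Cr(s) → 2 F⁻(aq) + Cr²⁺(aq)
Q = [F⁻]^2·[Cr²⁺] / (P(F₂)); log Q = -2.177.
E = E° − (0.0592/n) log Q = +3.82 − (0.0592/2)(-2.177) = +3.884 V.

+3.884 V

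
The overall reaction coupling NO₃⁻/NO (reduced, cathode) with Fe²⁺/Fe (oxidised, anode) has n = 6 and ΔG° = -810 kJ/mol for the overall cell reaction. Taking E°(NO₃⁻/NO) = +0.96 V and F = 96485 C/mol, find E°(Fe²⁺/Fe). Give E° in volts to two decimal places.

E°cell = −ΔG°/(nF) = −(-810×10³)/((6)(96485)) = +1.399 V.
Since NO₃⁻/NO is the cathode and Fe²⁺/Fe the anode, E°cell = E°(NO₃⁻/NO) − E°(Fe²⁺/Fe).
So E°(Fe²⁺/Fe) = E°(NO₃⁻/NO) − E°cell = (+0.96) − (+1.399) = -0.44 V.

-0.44 V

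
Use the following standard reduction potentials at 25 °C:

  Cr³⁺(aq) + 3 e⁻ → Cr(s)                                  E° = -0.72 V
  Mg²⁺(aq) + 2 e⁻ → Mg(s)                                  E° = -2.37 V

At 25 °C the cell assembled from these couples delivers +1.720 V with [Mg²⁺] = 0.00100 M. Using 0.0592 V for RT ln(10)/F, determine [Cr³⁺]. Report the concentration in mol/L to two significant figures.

0.11 M

Cr³⁺/Cr is the cathode, Mg²⁺/Mg the anode: E°cell = +1.65 V, n = 6.
Overall reaction: 2 Cr³⁺(aq) + 3 Mg(s) → 2 Cr(s) + 3 Mg²⁺(aq); Q = [Mg²⁺]^3/[Cr³⁺]^2.
From E = E° − (0.0592/n) log Q: log Q = (E° − E)·n/0.0592 = (+1.65 − (+1.720))·6/0.0592 = -7.0946.
So 2·log[Cr³⁺] = 3·log(0.001) − log Q = -9.0000 − (-7.0946) = -1.9054; log[Cr³⁺] = -1.9054 / 2 = -0.9527; [Cr³⁺] = 10^(-0.9527) ≈ 0.11 M.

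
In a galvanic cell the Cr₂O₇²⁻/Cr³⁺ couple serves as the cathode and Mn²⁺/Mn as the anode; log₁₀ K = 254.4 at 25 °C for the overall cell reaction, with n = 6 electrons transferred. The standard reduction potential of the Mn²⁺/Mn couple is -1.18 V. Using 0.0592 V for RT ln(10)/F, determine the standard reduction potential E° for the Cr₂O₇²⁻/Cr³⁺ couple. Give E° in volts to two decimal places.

+1.33 V

E°cell = (0.0592/n)·log K = (0.0592/6)(254.4) = +2.510 V.
Since Cr₂O₇²⁻/Cr³⁺ is the cathode and Mn²⁺/Mn the anode, E°cell = E°(Cr₂O₇²⁻/Cr³⁺) − E°(Mn²⁺/Mn).
So E°(Cr₂O₇²⁻/Cr³⁺) = E°cell + E°(Mn²⁺/Mn) = +2.510 + (-1.18) = +1.33 V.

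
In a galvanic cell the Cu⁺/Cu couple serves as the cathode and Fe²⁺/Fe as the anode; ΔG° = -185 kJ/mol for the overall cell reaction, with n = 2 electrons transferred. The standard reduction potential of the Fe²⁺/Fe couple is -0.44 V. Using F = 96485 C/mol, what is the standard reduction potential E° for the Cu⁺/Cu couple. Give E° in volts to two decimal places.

+0.52 V

E°cell = −ΔG°/(nF) = −(-185×10³)/((2)(96485)) = +0.959 V.
Since Cu⁺/Cu is the cathode and Fe²⁺/Fe the anode, E°cell = E°(Cu⁺/Cu) − E°(Fe²⁺/Fe).
So E°(Cu⁺/Cu) = E°cell + E°(Fe²⁺/Fe) = +0.959 + (-0.44) = +0.52 V.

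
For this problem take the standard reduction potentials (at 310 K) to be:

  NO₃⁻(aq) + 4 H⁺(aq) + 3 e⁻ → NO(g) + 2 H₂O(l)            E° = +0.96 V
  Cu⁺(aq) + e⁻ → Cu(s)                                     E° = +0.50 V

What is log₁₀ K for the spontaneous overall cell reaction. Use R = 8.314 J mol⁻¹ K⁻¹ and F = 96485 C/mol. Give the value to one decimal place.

22.4

Cathode: NO₃⁻/NO; anode: Cu⁺/Cu. E°cell = (+0.96) − (+0.50) = +0.46 V, with n = 3.
ΔG° = −nFE° = −RT ln K, so ln K = nFE°/(RT) = (3)(96485)(+0.46) / ((8.314)(310)) = 51.662.
log₁₀ K = 51.662 / ln 10 = 22.4.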